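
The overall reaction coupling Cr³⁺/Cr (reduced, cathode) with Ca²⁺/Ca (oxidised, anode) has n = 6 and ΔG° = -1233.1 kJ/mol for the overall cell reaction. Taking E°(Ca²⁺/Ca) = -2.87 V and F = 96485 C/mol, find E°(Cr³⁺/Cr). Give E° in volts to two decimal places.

-0.74 V

E°cell = −ΔG°/(nF) = −(-1233.1×10³)/((6)(96485)) = +2.130 V.
Since Cr³⁺/Cr is the cathode and Ca²⁺/Ca the anode, E°cell = E°(Cr³⁺/Cr) − E°(Ca²⁺/Ca).
So E°(Cr³⁺/Cr) = E°cell + E°(Ca²⁺/Ca) = +2.130 + (-2.87) = -0.74 V.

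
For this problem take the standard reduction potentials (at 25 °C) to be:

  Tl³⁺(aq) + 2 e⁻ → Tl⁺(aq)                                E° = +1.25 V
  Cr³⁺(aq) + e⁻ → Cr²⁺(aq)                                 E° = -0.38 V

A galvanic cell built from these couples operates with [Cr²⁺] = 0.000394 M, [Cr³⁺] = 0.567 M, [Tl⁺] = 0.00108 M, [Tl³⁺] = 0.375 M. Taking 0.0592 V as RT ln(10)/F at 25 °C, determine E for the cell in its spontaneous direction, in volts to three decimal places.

+1.518 V

Tl³⁺/Tl⁺ is the cathode (higher E°), Cr³⁺/Cr²⁺ the anode: E°cell = +1.25 − (-0.38) = +1.63 V, n = 2.
Overall: Tl³⁺(aq) + 2 Cr²⁺(aq) → Tl⁺(aq) + 2 Cr³⁺(aq)
Q = [Tl⁺]·[Cr³⁺]^2 / ([Tl³⁺]·[Cr²⁺]^2); log Q = 3.776.
E = E° − (0.0592/n) log Q = +1.63 − (0.0592/2)(3.776) = +1.518 V.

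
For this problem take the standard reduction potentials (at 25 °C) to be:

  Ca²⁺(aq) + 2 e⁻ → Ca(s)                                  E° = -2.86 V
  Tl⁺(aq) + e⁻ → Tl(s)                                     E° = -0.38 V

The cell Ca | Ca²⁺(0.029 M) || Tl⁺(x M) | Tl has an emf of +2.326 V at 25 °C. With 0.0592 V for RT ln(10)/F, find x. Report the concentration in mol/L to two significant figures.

Tl⁺/Tl is the cathode, Ca²⁺/Ca the anode: E°cell = +2.48 V, n = 2.
Overall reaction: 2 Tl⁺(aq) + Ca(s) → 2 Tl(s) + Ca²⁺(aq); Q = [Ca²⁺]^1/[Tl⁺]^2.
From E = E° − (0.0592/n) log Q: log Q = (E° − E)·n/0.0592 = (+2.48 − (+2.326))·2/0.0592 = 5.2027.
So 2·log[Tl⁺] = 1·log(0.029) − log Q = -1.5376 − (5.2027) = -6.7403; log[Tl⁺] = -6.7403 / 2 = -3.3702; [Tl⁺] = 10^(-3.3702) ≈ 0.00043 M.

0.00043 M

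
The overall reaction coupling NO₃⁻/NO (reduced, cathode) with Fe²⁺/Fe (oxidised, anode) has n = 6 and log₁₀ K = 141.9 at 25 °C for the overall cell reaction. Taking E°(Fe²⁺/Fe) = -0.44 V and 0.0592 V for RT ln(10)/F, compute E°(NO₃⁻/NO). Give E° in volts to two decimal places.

E°cell = (0.0592/n)·log K = (0.0592/6)(141.9) = +1.400 V.
Since NO₃⁻/NO is the cathode and Fe²⁺/Fe the anode, E°cell = E°(NO₃⁻/NO) − E°(Fe²⁺/Fe).
So E°(NO₃⁻/NO) = E°cell + E°(Fe²⁺/Fe) = +1.400 + (-0.44) = +0.96 V.

+0.96 V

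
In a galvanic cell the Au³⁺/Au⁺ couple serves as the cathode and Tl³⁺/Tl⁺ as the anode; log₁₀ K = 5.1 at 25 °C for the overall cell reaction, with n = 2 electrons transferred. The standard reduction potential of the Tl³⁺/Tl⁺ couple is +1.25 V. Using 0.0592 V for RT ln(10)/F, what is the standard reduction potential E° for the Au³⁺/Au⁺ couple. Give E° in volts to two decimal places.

E°cell = (0.0592/n)·log K = (0.0592/2)(5.1) = +0.151 V.
Since Au³⁺/Au⁺ is the cathode and Tl³⁺/Tl⁺ the anode, E°cell = E°(Au³⁺/Au⁺) − E°(Tl³⁺/Tl⁺).
So E°(Au³⁺/Au⁺) = E°cell + E°(Tl³⁺/Tl⁺) = +0.151 + (+1.25) = +1.40 V.

+1.40 V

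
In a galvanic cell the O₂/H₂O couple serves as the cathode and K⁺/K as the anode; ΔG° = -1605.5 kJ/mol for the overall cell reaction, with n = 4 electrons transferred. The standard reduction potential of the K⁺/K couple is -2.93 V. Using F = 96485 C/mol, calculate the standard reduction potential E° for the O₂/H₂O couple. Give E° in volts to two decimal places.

E°cell = −ΔG°/(nF) = −(-1605.5×10³)/((4)(96485)) = +4.160 V.
Since O₂/H₂O is the cathode and K⁺/K the anode, E°cell = E°(O₂/H₂O) − E°(K⁺/K).
So E°(O₂/H₂O) = E°cell + E°(K⁺/K) = +4.160 + (-2.93) = +1.23 V.

+1.23 V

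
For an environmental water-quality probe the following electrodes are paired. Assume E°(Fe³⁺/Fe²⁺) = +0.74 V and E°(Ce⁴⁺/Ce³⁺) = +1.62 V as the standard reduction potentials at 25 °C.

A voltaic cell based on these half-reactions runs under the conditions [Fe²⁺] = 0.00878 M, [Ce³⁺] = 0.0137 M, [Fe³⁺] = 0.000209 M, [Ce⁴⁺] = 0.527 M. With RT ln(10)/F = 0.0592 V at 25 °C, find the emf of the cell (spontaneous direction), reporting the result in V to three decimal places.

+1.070 V

Ce⁴⁺/Ce³⁺ is the cathode (higher E°), Fe³⁺/Fe²⁺ the anode: E°cell = +1.62 − (+0.74) = +0.88 V, n = 1.
Overall: Ce⁴⁺(aq) + Fe²⁺(aq) → Ce³⁺(aq) + Fe³⁺(aq)
Q = [Ce³⁺]·[Fe³⁺] / ([Ce⁴⁺]·[Fe²⁺]); log Q = -3.208.
E = E° − (0.0592/n) log Q = +0.88 − (0.0592/1)(-3.208) = +1.070 V.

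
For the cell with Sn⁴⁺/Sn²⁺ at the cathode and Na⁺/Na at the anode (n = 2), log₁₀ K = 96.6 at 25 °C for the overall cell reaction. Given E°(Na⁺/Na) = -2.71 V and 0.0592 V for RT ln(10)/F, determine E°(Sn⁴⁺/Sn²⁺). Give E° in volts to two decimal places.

E°cell = (0.0592/n)·log K = (0.0592/2)(96.6) = +2.859 V.
Since Sn⁴⁺/Sn²⁺ is the cathode and Na⁺/Na the anode, E°cell = E°(Sn⁴⁺/Sn²⁺) − E°(Na⁺/Na).
So E°(Sn⁴⁺/Sn²⁺) = E°cell + E°(Na⁺/Na) = +2.859 + (-2.71) = +0.15 V.

+0.15 V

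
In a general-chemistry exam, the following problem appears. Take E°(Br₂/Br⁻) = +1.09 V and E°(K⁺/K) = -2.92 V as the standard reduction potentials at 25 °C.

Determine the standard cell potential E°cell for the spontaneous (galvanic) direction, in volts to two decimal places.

+4.01 V

The Br₂/Br⁻ couple has the higher reduction potential, so it is the cathode; K⁺/K is oxidised at the anode.
E°cell = E°(cathode) − E°(anode) = (+1.09) − (-2.92) = +4.01 V.
Since E°cell > 0, the reaction is spontaneous under standard conditions.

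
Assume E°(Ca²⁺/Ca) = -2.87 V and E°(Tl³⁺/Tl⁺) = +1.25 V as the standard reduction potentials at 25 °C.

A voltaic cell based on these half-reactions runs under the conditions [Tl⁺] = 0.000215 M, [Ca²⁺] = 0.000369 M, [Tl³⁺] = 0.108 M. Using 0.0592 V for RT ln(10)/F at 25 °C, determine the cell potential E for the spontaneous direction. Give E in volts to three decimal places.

Tl³⁺/Tl⁺ is the cathode (higher E°), Ca²⁺/Ca the anode: E°cell = +1.25 − (-2.87) = +4.12 V, n = 2.
Overall: Tl³⁺(aq) + Ca(s) → Tl⁺(aq) + Ca²⁺(aq)
Q = [Tl⁺]·[Ca²⁺] / ([Tl³⁺]); log Q = -6.134.
E = E° − (0.0592/n) log Q = +4.12 − (0.0592/2)(-6.134) = +4.302 V.

+4.302 V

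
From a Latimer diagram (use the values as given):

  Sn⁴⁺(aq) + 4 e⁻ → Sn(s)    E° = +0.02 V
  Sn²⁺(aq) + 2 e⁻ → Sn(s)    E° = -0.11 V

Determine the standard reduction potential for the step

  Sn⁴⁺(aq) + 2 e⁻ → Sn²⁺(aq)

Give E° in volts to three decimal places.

Sequential free energies add, so n₃E°₃ = n₁E°₁ + n₂E°₂.
With n₃ = 4, and the known step contributing 2×(-0.11) V, the unknown satisfies 2·E° = 4×(+0.02) − 2×(-0.11) = +0.300.
E° = +0.300 / 2 = +0.150 V.

+0.150 V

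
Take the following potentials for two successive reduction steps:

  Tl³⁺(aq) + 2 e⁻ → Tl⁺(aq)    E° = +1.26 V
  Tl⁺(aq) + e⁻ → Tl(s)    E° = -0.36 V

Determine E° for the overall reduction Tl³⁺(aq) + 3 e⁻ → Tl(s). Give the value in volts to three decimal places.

+0.720 V

Standard free energies of sequential steps add: ΔG°₃ = ΔG°₁ + ΔG°₂, so n₃E°₃ = n₁E°₁ + n₂E°₂.
E°₃ = (2×+1.26 + 1×-0.36) / 3 = (+2.160) / 3 = +0.720 V.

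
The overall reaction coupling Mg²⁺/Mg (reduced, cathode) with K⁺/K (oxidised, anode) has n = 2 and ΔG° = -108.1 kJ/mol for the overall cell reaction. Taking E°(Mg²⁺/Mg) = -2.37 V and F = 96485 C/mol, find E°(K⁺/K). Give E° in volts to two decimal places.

E°cell = −ΔG°/(nF) = −(-108.1×10³)/((2)(96485)) = +0.560 V.
Since Mg²⁺/Mg is the cathode and K⁺/K the anode, E°cell = E°(Mg²⁺/Mg) − E°(K⁺/K).
So E°(K⁺/K) = E°(Mg²⁺/Mg) − E°cell = (-2.37) − (+0.560) = -2.93 V.

-2.93 V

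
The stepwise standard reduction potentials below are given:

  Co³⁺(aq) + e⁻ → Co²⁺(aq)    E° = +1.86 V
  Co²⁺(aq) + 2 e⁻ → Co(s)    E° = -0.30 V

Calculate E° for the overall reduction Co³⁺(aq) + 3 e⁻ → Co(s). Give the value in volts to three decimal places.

Adding the free-energy changes (−nFE°) of the two steps gives −n₃FE°₃ = −n₁FE°₁ − n₂FE°₂.
E°₃ = (1×+1.86 + 2×-0.30) / 3 = (+1.260) / 3 = +0.420 V.
Simply averaging or adding the two E° values would be wrong; the electron-weighted sum is required.

+0.420 V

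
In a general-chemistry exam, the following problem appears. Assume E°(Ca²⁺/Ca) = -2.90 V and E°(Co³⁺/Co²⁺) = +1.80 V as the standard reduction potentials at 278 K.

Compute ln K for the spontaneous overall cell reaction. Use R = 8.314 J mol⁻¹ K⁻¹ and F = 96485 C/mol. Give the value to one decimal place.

392.4

Cathode: Co³⁺/Co²⁺; anode: Ca²⁺/Ca. E°cell = (+1.80) − (-2.90) = +4.70 V, with n = 2.
ΔG° = −nFE° = −RT ln K, so ln K = nFE°/(RT) = (2)(96485)(+4.70) / ((8.314)(278)) = 392.403.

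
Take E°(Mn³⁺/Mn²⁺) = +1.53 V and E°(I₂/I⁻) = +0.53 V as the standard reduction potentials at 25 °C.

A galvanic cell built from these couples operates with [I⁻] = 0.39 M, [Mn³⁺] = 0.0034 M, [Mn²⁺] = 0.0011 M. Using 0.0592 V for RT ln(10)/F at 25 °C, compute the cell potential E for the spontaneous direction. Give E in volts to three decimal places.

+1.005 V

Mn³⁺/Mn²⁺ is the cathode (higher E°), I₂/I⁻ the anode: E°cell = +1.53 − (+0.53) = +1.00 V, n = 2.
Overall: 2 Mn³⁺(aq) + 2 I⁻(aq) → 2 Mn²⁺(aq) + I₂(s)
Q = [Mn²⁺]^2 / ([Mn³⁺]^2·[I⁻]^2); log Q = -0.162.
E = E° − (0.0592/n) log Q = +1.00 − (0.0592/2)(-0.162) = +1.005 V.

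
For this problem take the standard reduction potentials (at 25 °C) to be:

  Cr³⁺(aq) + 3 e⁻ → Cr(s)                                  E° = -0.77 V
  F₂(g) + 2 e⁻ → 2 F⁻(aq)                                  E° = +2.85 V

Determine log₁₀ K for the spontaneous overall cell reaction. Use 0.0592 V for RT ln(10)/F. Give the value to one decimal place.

Cathode: F₂/F⁻; anode: Cr³⁺/Cr. E°cell = +3.62 V, n = 6.
log K = nE°cell / 0.0592 = (6)(+3.62) / 0.0592 = 366.9.

366.9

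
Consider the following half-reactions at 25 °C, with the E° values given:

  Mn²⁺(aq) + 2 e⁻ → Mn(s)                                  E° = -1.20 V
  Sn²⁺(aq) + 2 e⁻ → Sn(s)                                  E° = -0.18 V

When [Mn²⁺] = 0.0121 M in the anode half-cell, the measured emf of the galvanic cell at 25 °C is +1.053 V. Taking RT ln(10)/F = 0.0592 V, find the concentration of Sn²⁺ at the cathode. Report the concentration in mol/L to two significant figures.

0.16 M

Sn²⁺/Sn is the cathode, Mn²⁺/Mn the anode: E°cell = +1.02 V, n = 2.
Overall reaction: Sn²⁺(aq) + Mn(s) → Sn(s) + Mn²⁺(aq); Q = [Mn²⁺]^1/[Sn²⁺]^1.
From E = E° − (0.0592/n) log Q: log Q = (E° − E)·n/0.0592 = (+1.02 − (+1.053))·2/0.0592 = -1.1149.
So 1·log[Sn²⁺] = 1·log(0.0121) − log Q = -1.9172 − (-1.1149) = -0.8023; [Sn²⁺] = 10^(-0.8023) ≈ 0.16 M.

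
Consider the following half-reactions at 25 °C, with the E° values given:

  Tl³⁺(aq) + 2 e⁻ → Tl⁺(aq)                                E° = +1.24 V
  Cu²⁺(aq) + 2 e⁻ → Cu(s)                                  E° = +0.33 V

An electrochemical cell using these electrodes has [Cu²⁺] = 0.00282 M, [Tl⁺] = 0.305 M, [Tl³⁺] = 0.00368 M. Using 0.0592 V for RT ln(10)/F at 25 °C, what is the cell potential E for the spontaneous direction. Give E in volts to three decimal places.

Tl³⁺/Tl⁺ is the cathode (higher E°), Cu²⁺/Cu the anode: E°cell = +1.24 − (+0.33) = +0.91 V, n = 2.
Overall: Tl³⁺(aq) + Cu(s) → Tl⁺(aq) + Cu²⁺(aq)
Q = [Tl⁺]·[Cu²⁺] / ([Tl³⁺]); log Q = -0.631.
E = E° − (0.0592/n) log Q = +0.91 − (0.0592/2)(-0.631) = +0.929 V.

+0.929 V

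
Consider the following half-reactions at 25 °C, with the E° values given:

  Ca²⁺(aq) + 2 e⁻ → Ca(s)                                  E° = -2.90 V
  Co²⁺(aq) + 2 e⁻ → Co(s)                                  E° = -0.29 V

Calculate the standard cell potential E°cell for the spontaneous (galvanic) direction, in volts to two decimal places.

The Co²⁺/Co couple has the higher reduction potential, so it is the cathode; Ca²⁺/Ca is oxidised at the anode.
E°cell = E°(cathode) − E°(anode) = (-0.29) − (-2.90) = +2.61 V.

+2.61 V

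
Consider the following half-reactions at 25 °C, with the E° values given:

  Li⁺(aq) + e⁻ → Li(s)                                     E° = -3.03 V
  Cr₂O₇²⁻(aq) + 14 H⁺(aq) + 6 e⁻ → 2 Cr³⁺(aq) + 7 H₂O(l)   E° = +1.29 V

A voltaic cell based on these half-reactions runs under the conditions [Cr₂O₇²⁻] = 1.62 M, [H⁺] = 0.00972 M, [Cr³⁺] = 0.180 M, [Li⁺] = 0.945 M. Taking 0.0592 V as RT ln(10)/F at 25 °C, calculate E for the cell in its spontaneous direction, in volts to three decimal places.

Cr₂O₇²⁻/Cr³⁺ is the cathode (higher E°), Li⁺/Li the anode: E°cell = +1.29 − (-3.03) = +4.32 V, n = 6.
Overall: Cr₂O₇²⁻(aq) + 14 H⁺(aq) + 6 Li(s) → 2 Cr³⁺(aq) + 7 H₂O(l) + 6 Li⁺(aq)
Q = [Cr³⁺]^2·[Li⁺]^6 / ([Cr₂O₇²⁻]·[H⁺]^14); log Q = 26.326.
E = E° − (0.0592/n) log Q = +4.32 − (0.0592/6)(26.326) = +4.060 V.

+4.060 V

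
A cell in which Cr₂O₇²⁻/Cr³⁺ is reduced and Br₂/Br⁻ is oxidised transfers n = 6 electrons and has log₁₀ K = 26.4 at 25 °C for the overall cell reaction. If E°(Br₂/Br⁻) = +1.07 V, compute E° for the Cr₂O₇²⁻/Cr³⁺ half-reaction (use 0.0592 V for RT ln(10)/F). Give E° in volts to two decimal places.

E°cell = (0.0592/n)·log K = (0.0592/6)(26.4) = +0.260 V.
Since Cr₂O₇²⁻/Cr³⁺ is the cathode and Br₂/Br⁻ the anode, E°cell = E°(Cr₂O₇²⁻/Cr³⁺) − E°(Br₂/Br⁻).
So E°(Cr₂O₇²⁻/Cr³⁺) = E°cell + E°(Br₂/Br⁻) = +0.260 + (+1.07) = +1.33 V.

+1.33 V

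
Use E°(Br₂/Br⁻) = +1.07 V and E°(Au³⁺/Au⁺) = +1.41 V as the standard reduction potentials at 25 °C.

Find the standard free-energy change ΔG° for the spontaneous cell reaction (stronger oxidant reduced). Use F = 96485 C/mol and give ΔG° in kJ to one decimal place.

Au³⁺/Au⁺ (E° = +1.41 V) is the cathode; Br₂/Br⁻ (E° = +1.07 V) is the anode, so E°cell = +0.34 V.
Balancing electrons gives n = 2 (lcm of 2 and 2).
ΔG° = −nFE° = −(2)(96485)(+0.34) = -65,610 J = -65.6 kJ.

-65.6 kJ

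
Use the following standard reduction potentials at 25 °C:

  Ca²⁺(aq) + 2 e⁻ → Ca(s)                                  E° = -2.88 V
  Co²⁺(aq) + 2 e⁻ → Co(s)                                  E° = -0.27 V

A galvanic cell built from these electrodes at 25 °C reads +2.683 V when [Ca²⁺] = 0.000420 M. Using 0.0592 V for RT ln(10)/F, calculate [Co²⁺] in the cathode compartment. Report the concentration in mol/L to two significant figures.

0.12 M

Co²⁺/Co is the cathode, Ca²⁺/Ca the anode: E°cell = +2.61 V, n = 2.
Overall reaction: Co²⁺(aq) + Ca(s) → Co(s) + Ca²⁺(aq); Q = [Ca²⁺]^1/[Co²⁺]^1.
From E = E° − (0.0592/n) log Q: log Q = (E° − E)·n/0.0592 = (+2.61 − (+2.683))·2/0.0592 = -2.4662.
So 1·log[Co²⁺] = 1·log(0.00042) − log Q = -3.3768 − (-2.4662) = -0.9106; [Co²⁺] = 10^(-0.9106) ≈ 0.12 M.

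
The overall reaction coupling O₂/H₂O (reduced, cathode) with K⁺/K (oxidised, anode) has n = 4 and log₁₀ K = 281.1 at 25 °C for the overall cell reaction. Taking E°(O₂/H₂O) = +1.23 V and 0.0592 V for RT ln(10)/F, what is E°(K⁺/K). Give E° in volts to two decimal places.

E°cell = (0.0592/n)·log K = (0.0592/4)(281.1) = +4.160 V.
Since O₂/H₂O is the cathode and K⁺/K the anode, E°cell = E°(O₂/H₂O) − E°(K⁺/K).
So E°(K⁺/K) = E°(O₂/H₂O) − E°cell = (+1.23) − (+4.160) = -2.93 V.

-2.93 V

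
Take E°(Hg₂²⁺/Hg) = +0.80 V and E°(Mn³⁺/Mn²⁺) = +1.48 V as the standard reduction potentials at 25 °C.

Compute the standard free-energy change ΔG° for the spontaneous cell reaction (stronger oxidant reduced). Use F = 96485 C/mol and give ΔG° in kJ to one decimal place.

-131.2 kJ

Mn³⁺/Mn²⁺ (E° = +1.48 V) is the cathode; Hg₂²⁺/Hg (E° = +0.80 V) is the anode, so E°cell = +0.68 V.
Balancing electrons gives n = 2 (lcm of 1 and 2).
ΔG° = −nFE° = −(2)(96485)(+0.68) = -131,220 J = -131.2 kJ.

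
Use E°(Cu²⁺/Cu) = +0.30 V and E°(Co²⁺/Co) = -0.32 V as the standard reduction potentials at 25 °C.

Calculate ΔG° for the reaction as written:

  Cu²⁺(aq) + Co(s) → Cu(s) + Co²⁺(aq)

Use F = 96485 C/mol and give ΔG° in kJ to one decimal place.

As written, Cu²⁺/Cu is reduced (cathode) and Co²⁺/Co is oxidised (anode), so E°cell = (+0.30) − (-0.32) = +0.62 V.
Balancing electrons gives n = 2.
ΔG° = −nFE° = −(2)(96485)(+0.62) = -119,641 J = -119.6 kJ.

-119.6 kJ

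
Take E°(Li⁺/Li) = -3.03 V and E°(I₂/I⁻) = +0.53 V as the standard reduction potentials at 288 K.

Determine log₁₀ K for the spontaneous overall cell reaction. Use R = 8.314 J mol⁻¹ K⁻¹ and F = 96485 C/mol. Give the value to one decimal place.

Cathode: I₂/I⁻; anode: Li⁺/Li. E°cell = (+0.53) − (-3.03) = +3.56 V, with n = 2.
ΔG° = −nFE° = −RT ln K, so ln K = nFE°/(RT) = (2)(96485)(+3.56) / ((8.314)(288)) = 286.904.
log₁₀ K = 286.904 / ln 10 = 124.6.

124.6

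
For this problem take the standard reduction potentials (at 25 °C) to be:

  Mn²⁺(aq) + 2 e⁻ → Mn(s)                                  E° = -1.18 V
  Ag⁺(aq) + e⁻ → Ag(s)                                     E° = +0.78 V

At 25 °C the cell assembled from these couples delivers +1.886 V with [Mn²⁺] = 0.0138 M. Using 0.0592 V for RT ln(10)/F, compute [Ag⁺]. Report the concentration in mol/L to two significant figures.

0.0066 M

Ag⁺/Ag is the cathode, Mn²⁺/Mn the anode: E°cell = +1.96 V, n = 2.
Overall reaction: 2 Ag⁺(aq) + Mn(s) → 2 Ag(s) + Mn²⁺(aq); Q = [Mn²⁺]^1/[Ag⁺]^2.
From E = E° − (0.0592/n) log Q: log Q = (E° − E)·n/0.0592 = (+1.96 − (+1.886))·2/0.0592 = 2.5000.
So 2·log[Ag⁺] = 1·log(0.0138) − log Q = -1.8601 − (2.5000) = -4.3601; log[Ag⁺] = -4.3601 / 2 = -2.1801; [Ag⁺] = 10^(-2.1801) ≈ 0.0066 M.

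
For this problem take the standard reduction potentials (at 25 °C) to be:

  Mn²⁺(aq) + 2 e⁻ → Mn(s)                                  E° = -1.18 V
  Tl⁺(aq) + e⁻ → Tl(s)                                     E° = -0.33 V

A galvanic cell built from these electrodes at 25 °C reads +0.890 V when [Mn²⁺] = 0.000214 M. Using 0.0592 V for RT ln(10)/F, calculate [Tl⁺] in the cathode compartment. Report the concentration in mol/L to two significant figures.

0.069 M

Tl⁺/Tl is the cathode, Mn²⁺/Mn the anode: E°cell = +0.85 V, n = 2.
Overall reaction: 2 Tl⁺(aq) + Mn(s) → 2 Tl(s) + Mn²⁺(aq); Q = [Mn²⁺]^1/[Tl⁺]^2.
From E = E° − (0.0592/n) log Q: log Q = (E° − E)·n/0.0592 = (+0.85 − (+0.890))·2/0.0592 = -1.3514.
So 2·log[Tl⁺] = 1·log(0.000214) − log Q = -3.6696 − (-1.3514) = -2.3182; log[Tl⁺] = -2.3182 / 2 = -1.1591; [Tl⁺] = 10^(-1.1591) ≈ 0.069 M.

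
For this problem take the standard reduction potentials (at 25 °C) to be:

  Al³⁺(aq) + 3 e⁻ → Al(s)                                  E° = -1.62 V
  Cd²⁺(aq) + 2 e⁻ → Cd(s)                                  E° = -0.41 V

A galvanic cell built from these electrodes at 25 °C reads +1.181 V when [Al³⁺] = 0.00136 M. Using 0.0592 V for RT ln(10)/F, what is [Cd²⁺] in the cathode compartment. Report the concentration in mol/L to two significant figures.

Cd²⁺/Cd is the cathode, Al³⁺/Al the anode: E°cell = +1.21 V, n = 6.
Overall reaction: 3 Cd²⁺(aq) + 2 Al(s) → 3 Cd(s) + 2 Al³⁺(aq); Q = [Al³⁺]^2/[Cd²⁺]^3.
From E = E° − (0.0592/n) log Q: log Q = (E° − E)·n/0.0592 = (+1.21 − (+1.181))·6/0.0592 = 2.9392.
So 3·log[Cd²⁺] = 2·log(0.00136) − log Q = -5.7329 − (2.9392) = -8.6721; log[Cd²⁺] = -8.6721 / 3 = -2.8907; [Cd²⁺] = 10^(-2.8907) ≈ 0.0013 M.

0.0013 M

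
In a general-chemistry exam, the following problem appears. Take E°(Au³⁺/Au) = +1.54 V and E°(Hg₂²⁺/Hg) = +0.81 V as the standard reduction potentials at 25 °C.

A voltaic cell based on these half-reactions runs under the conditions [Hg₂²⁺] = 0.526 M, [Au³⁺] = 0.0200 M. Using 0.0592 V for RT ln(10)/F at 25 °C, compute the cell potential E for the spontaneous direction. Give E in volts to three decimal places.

Au³⁺/Au is the cathode (higher E°), Hg₂²⁺/Hg the anode: E°cell = +1.54 − (+0.81) = +0.73 V, n = 6.
Overall: 2 Au³⁺(aq) + 6 Hg(l) → 2 Au(s) + 3 Hg₂²⁺(aq)
Q = [Hg₂²⁺]^3 / ([Au³⁺]^2); log Q = 2.561.
E = E° − (0.0592/n) log Q = +0.73 − (0.0592/6)(2.561) = +0.705 V.

+0.705 V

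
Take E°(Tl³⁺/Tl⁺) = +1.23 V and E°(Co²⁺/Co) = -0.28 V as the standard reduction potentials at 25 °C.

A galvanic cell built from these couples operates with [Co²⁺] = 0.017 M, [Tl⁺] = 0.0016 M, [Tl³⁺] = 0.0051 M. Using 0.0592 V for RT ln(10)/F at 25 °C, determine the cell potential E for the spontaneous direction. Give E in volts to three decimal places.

Tl³⁺/Tl⁺ is the cathode (higher E°), Co²⁺/Co the anode: E°cell = +1.23 − (-0.28) = +1.51 V, n = 2.
Overall: Tl³⁺(aq) + Co(s) → Tl⁺(aq) + Co²⁺(aq)
Q = [Tl⁺]·[Co²⁺] / ([Tl³⁺]); log Q = -2.273.
E = E° − (0.0592/n) log Q = +1.51 − (0.0592/2)(-2.273) = +1.577 V.

+1.577 V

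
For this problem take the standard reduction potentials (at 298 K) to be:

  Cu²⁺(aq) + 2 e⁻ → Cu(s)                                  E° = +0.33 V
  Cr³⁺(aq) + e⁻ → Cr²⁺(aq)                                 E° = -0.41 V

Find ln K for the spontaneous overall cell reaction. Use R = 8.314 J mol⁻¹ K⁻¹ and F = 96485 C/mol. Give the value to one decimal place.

Cathode: Cu²⁺/Cu; anode: Cr³⁺/Cr²⁺. E°cell = (+0.33) − (-0.41) = +0.74 V, with n = 2.
ΔG° = −nFE° = −RT ln K, so ln K = nFE°/(RT) = (2)(96485)(+0.74) / ((8.314)(298)) = 57.636.

57.6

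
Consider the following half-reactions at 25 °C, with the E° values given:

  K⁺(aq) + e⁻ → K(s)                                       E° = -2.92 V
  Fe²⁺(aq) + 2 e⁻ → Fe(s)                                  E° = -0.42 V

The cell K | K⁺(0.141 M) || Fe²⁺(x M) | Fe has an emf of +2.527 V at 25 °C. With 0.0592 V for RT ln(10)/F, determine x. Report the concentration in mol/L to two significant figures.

Fe²⁺/Fe is the cathode, K⁺/K the anode: E°cell = +2.50 V, n = 2.
Overall reaction: Fe²⁺(aq) + 2 K(s) → Fe(s) + 2 K⁺(aq); Q = [K⁺]^2/[Fe²⁺]^1.
From E = E° − (0.0592/n) log Q: log Q = (E° − E)·n/0.0592 = (+2.50 − (+2.527))·2/0.0592 = -0.9122.
So 1·log[Fe²⁺] = 2·log(0.141) − log Q = -1.7016 − (-0.9122) = -0.7894; [Fe²⁺] = 10^(-0.7894) ≈ 0.16 M.

0.16 M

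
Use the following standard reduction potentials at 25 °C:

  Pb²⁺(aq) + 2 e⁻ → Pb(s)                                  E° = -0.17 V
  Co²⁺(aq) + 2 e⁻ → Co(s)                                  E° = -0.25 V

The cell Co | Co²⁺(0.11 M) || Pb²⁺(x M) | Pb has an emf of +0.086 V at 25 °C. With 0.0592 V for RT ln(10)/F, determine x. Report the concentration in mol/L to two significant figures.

Pb²⁺/Pb is the cathode, Co²⁺/Co the anode: E°cell = +0.08 V, n = 2.
Overall reaction: Pb²⁺(aq) + Co(s) → Pb(s) + Co²⁺(aq); Q = [Co²⁺]^1/[Pb²⁺]^1.
From E = E° − (0.0592/n) log Q: log Q = (E° − E)·n/0.0592 = (+0.08 − (+0.086))·2/0.0592 = -0.2027.
So 1·log[Pb²⁺] = 1·log(0.11) − log Q = -0.9586 − (-0.2027) = -0.7559; [Pb²⁺] = 10^(-0.7559) ≈ 0.18 M.

0.18 M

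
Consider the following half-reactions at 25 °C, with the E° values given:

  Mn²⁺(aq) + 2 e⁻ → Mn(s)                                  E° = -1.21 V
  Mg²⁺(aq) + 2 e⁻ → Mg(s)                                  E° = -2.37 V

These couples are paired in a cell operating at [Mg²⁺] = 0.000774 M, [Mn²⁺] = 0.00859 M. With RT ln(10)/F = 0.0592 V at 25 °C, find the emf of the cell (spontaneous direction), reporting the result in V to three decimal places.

Mn²⁺/Mn is the cathode (higher E°), Mg²⁺/Mg the anode: E°cell = -1.21 − (-2.37) = +1.16 V, n = 2.
Overall: Mn²⁺(aq) + Mg(s) → Mn(s) + Mg²⁺(aq)
Q = [Mg²⁺] / ([Mn²⁺]); log Q = -1.045.
E = E° − (0.0592/n) log Q = +1.16 − (0.0592/2)(-1.045) = +1.191 V.

+1.191 V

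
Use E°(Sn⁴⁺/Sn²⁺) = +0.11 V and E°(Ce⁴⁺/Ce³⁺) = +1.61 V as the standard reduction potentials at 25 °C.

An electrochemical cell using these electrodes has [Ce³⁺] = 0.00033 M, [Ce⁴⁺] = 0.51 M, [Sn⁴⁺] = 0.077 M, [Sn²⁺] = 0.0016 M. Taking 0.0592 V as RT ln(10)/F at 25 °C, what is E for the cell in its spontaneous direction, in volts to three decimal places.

Ce⁴⁺/Ce³⁺ is the cathode (higher E°), Sn⁴⁺/Sn²⁺ the anode: E°cell = +1.61 − (+0.11) = +1.50 V, n = 2.
Overall: 2 Ce⁴⁺(aq) + Sn²⁺(aq) → 2 Ce³⁺(aq) + Sn⁴⁺(aq)
Q = [Ce³⁺]^2·[Sn⁴⁺] / ([Ce⁴⁺]^2·[Sn²⁺]); log Q = -4.696.
E = E° − (0.0592/n) log Q = +1.50 − (0.0592/2)(-4.696) = +1.639 V.

+1.639 V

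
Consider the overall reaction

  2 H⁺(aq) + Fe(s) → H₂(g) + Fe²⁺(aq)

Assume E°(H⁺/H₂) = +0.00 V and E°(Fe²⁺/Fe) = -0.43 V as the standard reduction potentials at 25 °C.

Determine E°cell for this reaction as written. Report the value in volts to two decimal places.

The H⁺/H₂ couple has the higher reduction potential, so it is the cathode; Fe²⁺/Fe is oxidised at the anode.
E°cell = E°(cathode) − E°(anode) = (+0.00) − (-0.43) = +0.43 V.
Since E°cell > 0, the reaction is spontaneous under standard conditions.

+0.43 V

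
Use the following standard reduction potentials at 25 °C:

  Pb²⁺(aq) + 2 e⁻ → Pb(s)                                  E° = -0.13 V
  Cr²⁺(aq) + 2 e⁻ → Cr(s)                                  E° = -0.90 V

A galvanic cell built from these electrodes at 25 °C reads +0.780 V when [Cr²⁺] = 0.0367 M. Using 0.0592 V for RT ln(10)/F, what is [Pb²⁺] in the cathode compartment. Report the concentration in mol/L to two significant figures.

Pb²⁺/Pb is the cathode, Cr²⁺/Cr the anode: E°cell = +0.77 V, n = 2.
Overall reaction: Pb²⁺(aq) + Cr(s) → Pb(s) + Cr²⁺(aq); Q = [Cr²⁺]^1/[Pb²⁺]^1.
From E = E° − (0.0592/n) log Q: log Q = (E° − E)·n/0.0592 = (+0.77 − (+0.780))·2/0.0592 = -0.3378.
So 1·log[Pb²⁺] = 1·log(0.0367) − log Q = -1.4353 − (-0.3378) = -1.0975; [Pb²⁺] = 10^(-1.0975) ≈ 0.080 M.

0.080 M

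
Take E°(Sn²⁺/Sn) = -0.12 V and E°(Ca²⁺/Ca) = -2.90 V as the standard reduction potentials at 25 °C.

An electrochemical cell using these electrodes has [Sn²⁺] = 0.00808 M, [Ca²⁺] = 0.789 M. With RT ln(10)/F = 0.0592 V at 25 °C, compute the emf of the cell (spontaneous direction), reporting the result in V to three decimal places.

Sn²⁺/Sn is the cathode (higher E°), Ca²⁺/Ca the anode: E°cell = -0.12 − (-2.90) = +2.78 V, n = 2.
Overall: Sn²⁺(aq) + Ca(s) → Sn(s) + Ca²⁺(aq)
Q = [Ca²⁺] / ([Sn²⁺]); log Q = 1.990.
E = E° − (0.0592/n) log Q = +2.78 − (0.0592/2)(1.990) = +2.721 V.

+2.721 V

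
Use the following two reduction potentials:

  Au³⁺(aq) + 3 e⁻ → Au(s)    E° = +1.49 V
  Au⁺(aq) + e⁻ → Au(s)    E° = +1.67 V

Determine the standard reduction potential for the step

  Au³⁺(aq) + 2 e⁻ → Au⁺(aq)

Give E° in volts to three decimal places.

Sequential free energies add, so n₃E°₃ = n₁E°₁ + n₂E°₂.
With n₃ = 3, and the known step contributing 1×(+1.67) V, the unknown satisfies 2·E° = 3×(+1.49) − 1×(+1.67) = +2.800.
E° = +2.800 / 2 = +1.400 V.

+1.400 V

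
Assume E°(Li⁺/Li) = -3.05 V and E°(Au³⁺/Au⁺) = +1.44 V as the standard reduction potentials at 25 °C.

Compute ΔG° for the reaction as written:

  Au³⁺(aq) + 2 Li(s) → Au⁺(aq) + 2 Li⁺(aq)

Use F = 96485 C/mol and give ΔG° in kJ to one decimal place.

-866.4 kJ

As written, Au³⁺/Au⁺ is reduced (cathode) and Li⁺/Li is oxidised (anode), so E°cell = (+1.44) − (-3.05) = +4.49 V.
Balancing electrons gives n = 2.
ΔG° = −nFE° = −(2)(96485)(+4.49) = -866,435 J = -866.4 kJ.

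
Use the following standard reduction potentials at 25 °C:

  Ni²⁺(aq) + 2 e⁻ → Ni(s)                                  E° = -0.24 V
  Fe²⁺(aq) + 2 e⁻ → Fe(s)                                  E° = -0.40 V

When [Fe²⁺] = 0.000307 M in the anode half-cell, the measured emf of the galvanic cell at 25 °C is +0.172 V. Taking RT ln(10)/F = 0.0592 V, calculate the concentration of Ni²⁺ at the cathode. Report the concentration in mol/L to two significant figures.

Ni²⁺/Ni is the cathode, Fe²⁺/Fe the anode: E°cell = +0.16 V, n = 2.
Overall reaction: Ni²⁺(aq) + Fe(s) → Ni(s) + Fe²⁺(aq); Q = [Fe²⁺]^1/[Ni²⁺]^1.
From E = E° − (0.0592/n) log Q: log Q = (E° − E)·n/0.0592 = (+0.16 − (+0.172))·2/0.0592 = -0.4054.
So 1·log[Ni²⁺] = 1·log(0.000307) − log Q = -3.5129 − (-0.4054) = -3.1075; [Ni²⁺] = 10^(-3.1075) ≈ 0.00078 M.

0.00078 M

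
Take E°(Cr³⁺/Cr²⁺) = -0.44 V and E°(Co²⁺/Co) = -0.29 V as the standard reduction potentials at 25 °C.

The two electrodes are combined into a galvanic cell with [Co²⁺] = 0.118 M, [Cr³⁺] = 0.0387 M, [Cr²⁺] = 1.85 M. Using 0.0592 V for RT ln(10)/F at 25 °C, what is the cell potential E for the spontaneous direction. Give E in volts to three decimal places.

Co²⁺/Co is the cathode (higher E°), Cr³⁺/Cr²⁺ the anode: E°cell = -0.29 − (-0.44) = +0.15 V, n = 2.
Overall: Co²⁺(aq) + 2 Cr²⁺(aq) → Co(s) + 2 Cr³⁺(aq)
Q = [Cr³⁺]^2 / ([Co²⁺]·[Cr²⁺]^2); log Q = -2.431.
E = E° − (0.0592/n) log Q = +0.15 − (0.0592/2)(-2.431) = +0.222 V.

+0.222 V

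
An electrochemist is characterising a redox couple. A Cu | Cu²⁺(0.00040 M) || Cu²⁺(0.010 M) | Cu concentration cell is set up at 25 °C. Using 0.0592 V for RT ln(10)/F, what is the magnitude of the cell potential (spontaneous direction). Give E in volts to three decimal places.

+0.041 V

For a concentration cell E°cell = 0. The 0.010 M side is the cathode (reduction is favoured where [Cu²⁺] is higher).
With n = 2, E = −(0.0592/2) log([Cu²⁺]ₐₙ/[Cu²⁺]꜀ₐₜ) = −(0.0592/2) log(0.0004/0.01) = −(0.0592/2)(-1.398) = +0.041 V.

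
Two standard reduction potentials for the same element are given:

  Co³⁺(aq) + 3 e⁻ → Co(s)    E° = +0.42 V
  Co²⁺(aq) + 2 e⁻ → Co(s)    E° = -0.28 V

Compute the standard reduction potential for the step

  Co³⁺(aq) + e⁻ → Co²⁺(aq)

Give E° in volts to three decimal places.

+1.820 V

Sequential free energies add, so n₃E°₃ = n₁E°₁ + n₂E°₂.
With n₃ = 3, and the known step contributing 2×(-0.28) V, the unknown satisfies 1·E° = 3×(+0.42) − 2×(-0.28) = +1.820.
E° = +1.820 / 1 = +1.820 V.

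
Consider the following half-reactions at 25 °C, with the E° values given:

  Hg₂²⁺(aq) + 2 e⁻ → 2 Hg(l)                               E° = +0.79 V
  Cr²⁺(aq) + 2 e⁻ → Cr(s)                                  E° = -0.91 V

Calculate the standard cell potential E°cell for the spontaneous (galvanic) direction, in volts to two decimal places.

+1.70 V

The Hg₂²⁺/Hg couple has the higher reduction potential, so it is the cathode; Cr²⁺/Cr is oxidised at the anode.
E°cell = E°(cathode) − E°(anode) = (+0.79) − (-0.91) = +1.70 V.
Since E°cell > 0, the reaction is spontaneous under standard conditions.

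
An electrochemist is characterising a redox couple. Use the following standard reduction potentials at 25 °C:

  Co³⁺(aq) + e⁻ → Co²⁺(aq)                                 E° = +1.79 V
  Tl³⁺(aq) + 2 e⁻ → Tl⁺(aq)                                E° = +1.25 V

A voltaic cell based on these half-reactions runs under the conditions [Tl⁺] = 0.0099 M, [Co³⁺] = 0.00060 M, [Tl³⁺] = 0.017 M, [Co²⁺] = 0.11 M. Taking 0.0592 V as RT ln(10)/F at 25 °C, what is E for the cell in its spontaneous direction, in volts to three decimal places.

+0.399 V

Co³⁺/Co²⁺ is the cathode (higher E°), Tl³⁺/Tl⁺ the anode: E°cell = +1.79 − (+1.25) = +0.54 V, n = 2.
Overall: 2 Co³⁺(aq) + Tl⁺(aq) → 2 Co²⁺(aq) + Tl³⁺(aq)
Q = [Co²⁺]^2·[Tl³⁺] / ([Co³⁺]^2·[Tl⁺]); log Q = 4.761.
E = E° − (0.0592/n) log Q = +0.54 − (0.0592/2)(4.761) = +0.399 V.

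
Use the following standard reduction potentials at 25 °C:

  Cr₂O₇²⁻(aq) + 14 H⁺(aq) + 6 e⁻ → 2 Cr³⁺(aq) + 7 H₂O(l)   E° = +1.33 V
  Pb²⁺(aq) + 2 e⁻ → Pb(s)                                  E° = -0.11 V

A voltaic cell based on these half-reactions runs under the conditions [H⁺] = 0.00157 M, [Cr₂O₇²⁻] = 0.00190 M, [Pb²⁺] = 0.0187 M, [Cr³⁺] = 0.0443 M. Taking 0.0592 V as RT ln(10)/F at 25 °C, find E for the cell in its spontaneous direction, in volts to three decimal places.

+1.104 V

Cr₂O₇²⁻/Cr³⁺ is the cathode (higher E°), Pb²⁺/Pb the anode: E°cell = +1.33 − (-0.11) = +1.44 V, n = 6.
Overall: Cr₂O₇²⁻(aq) + 14 H⁺(aq) + 3 Pb(s) → 2 Cr³⁺(aq) + 7 H₂O(l) + 3 Pb²⁺(aq)
Q = [Cr³⁺]^2·[Pb²⁺]^3 / ([Cr₂O₇²⁻]·[H⁺]^14); log Q = 34.087.
E = E° − (0.0592/n) log Q = +1.44 − (0.0592/6)(34.087) = +1.104 V.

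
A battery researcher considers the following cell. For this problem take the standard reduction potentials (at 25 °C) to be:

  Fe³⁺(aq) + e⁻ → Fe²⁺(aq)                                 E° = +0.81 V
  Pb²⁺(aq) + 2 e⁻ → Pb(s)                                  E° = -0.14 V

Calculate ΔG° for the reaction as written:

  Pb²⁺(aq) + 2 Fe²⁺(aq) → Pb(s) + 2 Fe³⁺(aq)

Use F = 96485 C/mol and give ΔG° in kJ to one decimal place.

+183.3 kJ

As written, Pb²⁺/Pb is reduced (cathode) and Fe³⁺/Fe²⁺ is oxidised (anode), so E°cell = (-0.14) − (+0.81) = -0.95 V.
Balancing electrons gives n = 2.
ΔG° = −nFE° = −(2)(96485)(-0.95) = 183,322 J = +183.3 kJ.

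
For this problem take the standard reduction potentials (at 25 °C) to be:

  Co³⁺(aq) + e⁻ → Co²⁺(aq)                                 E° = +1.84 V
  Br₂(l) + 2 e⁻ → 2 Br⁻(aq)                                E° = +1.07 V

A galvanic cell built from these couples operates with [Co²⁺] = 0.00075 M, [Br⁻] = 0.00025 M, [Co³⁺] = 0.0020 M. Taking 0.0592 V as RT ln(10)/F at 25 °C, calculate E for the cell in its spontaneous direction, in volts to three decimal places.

Co³⁺/Co²⁺ is the cathode (higher E°), Br₂/Br⁻ the anode: E°cell = +1.84 − (+1.07) = +0.77 V, n = 2.
Overall: 2 Co³⁺(aq) + 2 Br⁻(aq) → 2 Co²⁺(aq) + Br₂(l)
Q = [Co²⁺]^2 / ([Co³⁺]^2·[Br⁻]^2); log Q = 6.352.
E = E° − (0.0592/n) log Q = +0.77 − (0.0592/2)(6.352) = +0.582 V.

+0.582 V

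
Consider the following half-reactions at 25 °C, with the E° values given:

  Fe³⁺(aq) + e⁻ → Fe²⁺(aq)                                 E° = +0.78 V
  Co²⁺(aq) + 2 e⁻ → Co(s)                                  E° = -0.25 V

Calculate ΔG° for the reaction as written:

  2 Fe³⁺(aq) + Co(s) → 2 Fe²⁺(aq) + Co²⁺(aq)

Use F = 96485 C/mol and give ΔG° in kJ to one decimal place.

As written, Fe³⁺/Fe²⁺ is reduced (cathode) and Co²⁺/Co is oxidised (anode), so E°cell = (+0.78) − (-0.25) = +1.03 V.
Balancing electrons gives n = 2.
ΔG° = −nFE° = −(2)(96485)(+1.03) = -198,759 J = -198.8 kJ.

-198.8 kJ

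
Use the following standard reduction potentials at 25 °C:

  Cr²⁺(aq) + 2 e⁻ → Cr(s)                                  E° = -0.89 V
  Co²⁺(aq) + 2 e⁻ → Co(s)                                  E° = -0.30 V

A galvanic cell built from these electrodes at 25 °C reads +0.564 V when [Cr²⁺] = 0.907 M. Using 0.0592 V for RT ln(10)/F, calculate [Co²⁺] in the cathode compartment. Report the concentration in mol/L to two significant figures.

Co²⁺/Co is the cathode, Cr²⁺/Cr the anode: E°cell = +0.59 V, n = 2.
Overall reaction: Co²⁺(aq) + Cr(s) → Co(s) + Cr²⁺(aq); Q = [Cr²⁺]^1/[Co²⁺]^1.
From E = E° − (0.0592/n) log Q: log Q = (E° − E)·n/0.0592 = (+0.59 − (+0.564))·2/0.0592 = 0.8784.
So 1·log[Co²⁺] = 1·log(0.907) − log Q = -0.0424 − (0.8784) = -0.9208; [Co²⁺] = 10^(-0.9208) ≈ 0.12 M.

0.12 M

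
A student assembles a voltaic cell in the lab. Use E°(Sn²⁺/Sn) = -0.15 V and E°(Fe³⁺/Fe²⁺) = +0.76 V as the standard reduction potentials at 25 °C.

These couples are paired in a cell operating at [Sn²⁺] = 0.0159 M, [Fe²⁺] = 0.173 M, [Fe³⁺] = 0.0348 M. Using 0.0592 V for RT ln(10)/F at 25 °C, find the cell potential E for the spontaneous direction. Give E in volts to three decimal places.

Fe³⁺/Fe²⁺ is the cathode (higher E°), Sn²⁺/Sn the anode: E°cell = +0.76 − (-0.15) = +0.91 V, n = 2.
Overall: 2 Fe³⁺(aq) + Sn(s) → 2 Fe²⁺(aq) + Sn²⁺(aq)
Q = [Fe²⁺]^2·[Sn²⁺] / ([Fe³⁺]^2); log Q = -0.406.
E = E° − (0.0592/n) log Q = +0.91 − (0.0592/2)(-0.406) = +0.922 V.

+0.922 V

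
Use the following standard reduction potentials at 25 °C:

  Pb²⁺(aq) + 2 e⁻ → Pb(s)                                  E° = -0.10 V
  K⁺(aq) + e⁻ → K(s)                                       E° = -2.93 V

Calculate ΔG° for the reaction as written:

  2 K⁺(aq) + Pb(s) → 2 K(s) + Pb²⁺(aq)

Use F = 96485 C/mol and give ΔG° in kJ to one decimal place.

As written, K⁺/K is reduced (cathode) and Pb²⁺/Pb is oxidised (anode), so E°cell = (-2.93) − (-0.10) = -2.83 V.
Balancing electrons gives n = 2.
ΔG° = −nFE° = −(2)(96485)(-2.83) = 546,105 J = +546.1 kJ.

+546.1 kJ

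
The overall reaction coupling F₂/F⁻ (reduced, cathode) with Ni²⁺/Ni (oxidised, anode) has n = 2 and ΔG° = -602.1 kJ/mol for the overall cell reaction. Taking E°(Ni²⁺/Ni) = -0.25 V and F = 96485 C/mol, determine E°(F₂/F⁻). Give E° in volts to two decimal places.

E°cell = −ΔG°/(nF) = −(-602.1×10³)/((2)(96485)) = +3.120 V.
Since F₂/F⁻ is the cathode and Ni²⁺/Ni the anode, E°cell = E°(F₂/F⁻) − E°(Ni²⁺/Ni).
So E°(F₂/F⁻) = E°cell + E°(Ni²⁺/Ni) = +3.120 + (-0.25) = +2.87 V.

+2.87 V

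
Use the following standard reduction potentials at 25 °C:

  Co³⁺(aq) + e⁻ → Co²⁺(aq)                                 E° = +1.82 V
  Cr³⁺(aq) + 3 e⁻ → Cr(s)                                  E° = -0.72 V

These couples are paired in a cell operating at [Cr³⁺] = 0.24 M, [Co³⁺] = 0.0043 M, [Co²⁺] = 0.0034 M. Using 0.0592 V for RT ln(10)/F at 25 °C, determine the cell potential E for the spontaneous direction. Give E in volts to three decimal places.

Co³⁺/Co²⁺ is the cathode (higher E°), Cr³⁺/Cr the anode: E°cell = +1.82 − (-0.72) = +2.54 V, n = 3.
Overall: 3 Co³⁺(aq) + Cr(s) → 3 Co²⁺(aq) + Cr³⁺(aq)
Q = [Co²⁺]^3·[Cr³⁺] / ([Co³⁺]^3); log Q = -0.926.
E = E° − (0.0592/n) log Q = +2.54 − (0.0592/3)(-0.926) = +2.558 V.

+2.558 V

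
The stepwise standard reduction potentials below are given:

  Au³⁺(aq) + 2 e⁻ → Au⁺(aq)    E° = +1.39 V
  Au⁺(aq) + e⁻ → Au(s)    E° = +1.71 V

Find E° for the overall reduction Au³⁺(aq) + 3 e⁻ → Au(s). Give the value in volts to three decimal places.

+1.497 V

Adding the free-energy changes (−nFE°) of the two steps gives −n₃FE°₃ = −n₁FE°₁ − n₂FE°₂.
E°₃ = (2×+1.39 + 1×+1.71) / 3 = (+4.490) / 3 = +1.497 V.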